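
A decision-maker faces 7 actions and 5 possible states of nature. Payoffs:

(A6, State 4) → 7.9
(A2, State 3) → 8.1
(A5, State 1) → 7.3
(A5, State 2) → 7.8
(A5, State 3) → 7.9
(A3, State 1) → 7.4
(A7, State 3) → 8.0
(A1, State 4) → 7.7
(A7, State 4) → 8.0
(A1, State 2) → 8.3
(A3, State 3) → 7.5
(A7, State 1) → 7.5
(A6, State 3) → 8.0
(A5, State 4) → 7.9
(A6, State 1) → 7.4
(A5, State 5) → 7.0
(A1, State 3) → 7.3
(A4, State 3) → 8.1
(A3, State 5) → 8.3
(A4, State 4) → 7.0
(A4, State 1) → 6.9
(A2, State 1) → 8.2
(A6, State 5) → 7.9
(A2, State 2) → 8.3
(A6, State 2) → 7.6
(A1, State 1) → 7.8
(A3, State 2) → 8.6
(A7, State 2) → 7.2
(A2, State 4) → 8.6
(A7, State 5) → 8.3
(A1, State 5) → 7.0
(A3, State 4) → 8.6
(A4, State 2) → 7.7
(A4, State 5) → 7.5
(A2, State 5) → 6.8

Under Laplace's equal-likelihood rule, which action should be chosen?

Row averages: A1=7.62, A2=8, A3=8.08, A4=7.44, A5=7.58, A6=7.76, A7=7.8
Highest average = 8.08 → A3.

A3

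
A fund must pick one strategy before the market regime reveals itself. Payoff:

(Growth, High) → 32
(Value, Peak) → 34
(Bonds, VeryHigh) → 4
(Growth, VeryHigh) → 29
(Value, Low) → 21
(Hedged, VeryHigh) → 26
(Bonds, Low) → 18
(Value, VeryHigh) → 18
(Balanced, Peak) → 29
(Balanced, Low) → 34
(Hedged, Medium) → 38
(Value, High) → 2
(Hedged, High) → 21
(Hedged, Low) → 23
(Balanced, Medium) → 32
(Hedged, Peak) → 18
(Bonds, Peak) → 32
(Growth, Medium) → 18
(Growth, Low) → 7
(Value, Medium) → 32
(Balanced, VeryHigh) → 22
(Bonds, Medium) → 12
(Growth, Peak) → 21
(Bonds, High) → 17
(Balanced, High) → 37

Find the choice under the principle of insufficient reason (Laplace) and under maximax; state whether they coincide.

laplace → Balanced; maximax → Hedged (disagree)

Row averages: Bonds=16.6, Value=21.4, Balanced=30.8, Hedged=25.2, Growth=21.4
Highest average = 30.8 → Balanced.
Row maxima: Bonds=32, Value=34, Balanced=37, Hedged=38, Growth=32
Best best-case = 38 → Hedged.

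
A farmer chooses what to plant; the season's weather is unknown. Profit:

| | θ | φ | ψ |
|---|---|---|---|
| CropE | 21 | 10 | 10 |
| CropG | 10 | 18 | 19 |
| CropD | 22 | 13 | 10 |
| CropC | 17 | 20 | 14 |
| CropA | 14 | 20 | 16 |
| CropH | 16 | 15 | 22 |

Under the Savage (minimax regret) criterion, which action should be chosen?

CropH

Column bests: θ=22, φ=20, ψ=22.
CropE regrets: 1, 10, 12 → max 12
CropG regrets: 12, 2, 3 → max 12
CropD regrets: 0, 7, 12 → max 12
CropC regrets: 5, 0, 8 → max 8
CropA regrets: 8, 0, 6 → max 8
CropH regrets: 6, 5, 0 → max 6
Smallest max regret = 6 → CropH.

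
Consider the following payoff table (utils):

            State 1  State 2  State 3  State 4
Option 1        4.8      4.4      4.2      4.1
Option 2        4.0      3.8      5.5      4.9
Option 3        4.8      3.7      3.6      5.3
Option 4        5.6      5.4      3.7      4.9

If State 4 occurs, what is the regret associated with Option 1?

1.2

Best payoff under State 4 is 5.3.
Regret = 5.3 − 4.1 = 1.2.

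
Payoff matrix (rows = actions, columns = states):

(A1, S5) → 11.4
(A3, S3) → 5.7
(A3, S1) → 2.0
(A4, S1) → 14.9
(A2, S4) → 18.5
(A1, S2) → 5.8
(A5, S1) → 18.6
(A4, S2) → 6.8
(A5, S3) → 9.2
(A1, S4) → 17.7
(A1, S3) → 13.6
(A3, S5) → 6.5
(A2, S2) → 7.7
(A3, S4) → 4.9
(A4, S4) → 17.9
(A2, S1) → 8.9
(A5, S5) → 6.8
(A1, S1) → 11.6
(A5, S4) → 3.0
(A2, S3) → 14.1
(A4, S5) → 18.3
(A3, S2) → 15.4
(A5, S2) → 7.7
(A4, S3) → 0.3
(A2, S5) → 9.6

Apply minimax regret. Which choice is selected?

Column bests: S1=18.6, S2=15.4, S3=14.1, S4=18.5, S5=18.3.
A1 regrets: 7.0, 9.6, 0.5, 0.8, 6.9 → max 9.6
A2 regrets: 9.7, 7.7, 0.0, 0.0, 8.7 → max 9.7
A3 regrets: 16.6, 0.0, 8.4, 13.6, 11.8 → max 16.6
A4 regrets: 3.7, 8.6, 13.8, 0.6, 0.0 → max 13.8
A5 regrets: 0.0, 7.7, 4.9, 15.5, 11.5 → max 15.5
Smallest max regret = 9.6 → A1.

A1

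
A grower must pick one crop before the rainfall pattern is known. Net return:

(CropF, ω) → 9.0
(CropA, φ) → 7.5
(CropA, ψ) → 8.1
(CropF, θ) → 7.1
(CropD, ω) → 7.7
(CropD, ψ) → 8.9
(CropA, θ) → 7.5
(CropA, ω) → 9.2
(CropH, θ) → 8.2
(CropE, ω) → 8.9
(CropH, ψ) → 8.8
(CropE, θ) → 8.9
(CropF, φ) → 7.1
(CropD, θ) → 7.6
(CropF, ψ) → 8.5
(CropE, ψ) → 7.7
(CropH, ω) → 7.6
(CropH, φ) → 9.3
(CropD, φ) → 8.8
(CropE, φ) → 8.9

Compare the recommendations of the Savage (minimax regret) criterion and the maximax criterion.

Column bests: θ=8.9, φ=9.3, ψ=8.9, ω=9.2.
CropE regrets: 0.0, 0.4, 1.2, 0.3 → max 1.2
CropA regrets: 1.4, 1.8, 0.8, 0.0 → max 1.8
CropD regrets: 1.3, 0.5, 0.0, 1.5 → max 1.5
CropH regrets: 0.7, 0.0, 0.1, 1.6 → max 1.6
CropF regrets: 1.8, 2.2, 0.4, 0.2 → max 2.2
Smallest max regret = 1.2 → CropE.
Row maxima: CropE=8.9, CropA=9.2, CropD=8.9, CropH=9.3, CropF=9.0
Best best-case = 9.3 → CropH.

minimax regret → CropE; maximax → CropH (disagree)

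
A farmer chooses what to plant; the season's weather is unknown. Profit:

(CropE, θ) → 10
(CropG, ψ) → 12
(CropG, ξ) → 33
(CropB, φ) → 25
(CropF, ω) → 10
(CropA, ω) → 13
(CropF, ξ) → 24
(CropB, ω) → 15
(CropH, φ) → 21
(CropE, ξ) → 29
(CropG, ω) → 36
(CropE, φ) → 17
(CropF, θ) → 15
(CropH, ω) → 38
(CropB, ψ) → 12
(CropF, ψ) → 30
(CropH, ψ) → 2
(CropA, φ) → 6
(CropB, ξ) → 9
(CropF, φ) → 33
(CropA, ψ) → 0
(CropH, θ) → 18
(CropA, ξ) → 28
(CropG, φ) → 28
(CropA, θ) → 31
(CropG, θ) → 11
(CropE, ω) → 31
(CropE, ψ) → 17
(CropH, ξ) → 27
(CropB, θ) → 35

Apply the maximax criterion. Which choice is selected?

Row maxima: CropH=38, CropB=35, CropG=36, CropA=31, CropF=33, CropE=31
Best best-case = 38 → CropH.

CropH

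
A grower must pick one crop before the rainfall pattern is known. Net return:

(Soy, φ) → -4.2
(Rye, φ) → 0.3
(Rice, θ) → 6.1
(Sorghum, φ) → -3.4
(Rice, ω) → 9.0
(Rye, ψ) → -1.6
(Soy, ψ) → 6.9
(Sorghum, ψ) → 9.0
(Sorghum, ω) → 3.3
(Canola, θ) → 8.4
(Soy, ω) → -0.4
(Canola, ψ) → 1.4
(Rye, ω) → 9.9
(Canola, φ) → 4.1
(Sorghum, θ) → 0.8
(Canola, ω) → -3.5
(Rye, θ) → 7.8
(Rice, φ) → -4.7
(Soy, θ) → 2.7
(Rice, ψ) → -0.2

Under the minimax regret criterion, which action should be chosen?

Sorghum

Column bests: θ=8.4, φ=4.1, ψ=9.0, ω=9.9.
Sorghum regrets: 7.6, 7.5, 0.0, 6.6 → max 7.6
Soy regrets: 5.7, 8.3, 2.1, 10.3 → max 10.3
Canola regrets: 0.0, 0.0, 7.6, 13.4 → max 13.4
Rice regrets: 2.3, 8.8, 9.2, 0.9 → max 9.2
Rye regrets: 0.6, 3.8, 10.6, 0.0 → max 10.6
Smallest max regret = 7.6 → Sorghum.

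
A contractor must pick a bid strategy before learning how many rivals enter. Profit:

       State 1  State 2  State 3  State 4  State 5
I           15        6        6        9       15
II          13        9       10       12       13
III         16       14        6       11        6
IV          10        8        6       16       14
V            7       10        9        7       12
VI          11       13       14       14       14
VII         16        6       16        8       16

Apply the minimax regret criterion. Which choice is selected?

Column bests: State 1=16, State 2=14, State 3=16, State 4=16, State 5=16.
I regrets: 1, 8, 10, 7, 1 → max 10
II regrets: 3, 5, 6, 4, 3 → max 6
III regrets: 0, 0, 10, 5, 10 → max 10
IV regrets: 6, 6, 10, 0, 2 → max 10
V regrets: 9, 4, 7, 9, 4 → max 9
VI regrets: 5, 1, 2, 2, 2 → max 5
VII regrets: 0, 8, 0, 8, 0 → max 8
Smallest max regret = 5 → VI.

VI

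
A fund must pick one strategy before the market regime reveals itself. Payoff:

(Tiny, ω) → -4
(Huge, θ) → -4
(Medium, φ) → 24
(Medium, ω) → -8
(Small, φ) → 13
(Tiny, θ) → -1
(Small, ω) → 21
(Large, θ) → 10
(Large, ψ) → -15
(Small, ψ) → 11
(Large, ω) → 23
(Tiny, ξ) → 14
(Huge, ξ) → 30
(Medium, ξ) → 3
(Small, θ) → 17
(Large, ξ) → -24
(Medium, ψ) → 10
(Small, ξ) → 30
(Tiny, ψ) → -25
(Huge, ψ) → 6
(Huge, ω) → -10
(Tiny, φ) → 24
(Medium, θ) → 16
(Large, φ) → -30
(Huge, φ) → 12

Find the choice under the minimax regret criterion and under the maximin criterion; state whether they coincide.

minimax regret → Small; maximin → Small (agree)

Column bests: θ=17, φ=24, ψ=11, ω=23, ξ=30.
Tiny regrets: 18, 0, 36, 27, 16 → max 36
Small regrets: 0, 11, 0, 2, 0 → max 11
Medium regrets: 1, 0, 1, 31, 27 → max 31
Large regrets: 7, 54, 26, 0, 54 → max 54
Huge regrets: 21, 12, 5, 33, 0 → max 33
Smallest max regret = 11 → Small.
Row minima: Tiny=-25, Small=11, Medium=-8, Large=-30, Huge=-10
Best worst-case = 11 → Small.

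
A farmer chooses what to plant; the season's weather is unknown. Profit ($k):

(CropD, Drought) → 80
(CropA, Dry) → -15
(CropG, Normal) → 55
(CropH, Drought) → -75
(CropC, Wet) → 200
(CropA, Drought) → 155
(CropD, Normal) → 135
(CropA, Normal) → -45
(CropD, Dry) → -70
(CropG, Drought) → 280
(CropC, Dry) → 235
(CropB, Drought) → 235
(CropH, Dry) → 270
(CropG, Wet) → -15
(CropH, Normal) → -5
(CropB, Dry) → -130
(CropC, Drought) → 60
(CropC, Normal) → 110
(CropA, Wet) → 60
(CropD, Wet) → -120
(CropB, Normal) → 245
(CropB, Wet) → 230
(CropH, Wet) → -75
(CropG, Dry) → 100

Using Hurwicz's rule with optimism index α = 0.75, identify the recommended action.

CropD: 0.75·135 + 0.25·(-120) = 71.25
CropG: 0.75·280 + 0.25·(-15) = 206.25
CropA: 0.75·155 + 0.25·(-45) = 105
CropH: 0.75·270 + 0.25·(-75) = 183.75
CropC: 0.75·235 + 0.25·60 = 191.25
CropB: 0.75·245 + 0.25·(-130) = 151.25
Highest Hurwicz score = 206.25 → CropG.

CropG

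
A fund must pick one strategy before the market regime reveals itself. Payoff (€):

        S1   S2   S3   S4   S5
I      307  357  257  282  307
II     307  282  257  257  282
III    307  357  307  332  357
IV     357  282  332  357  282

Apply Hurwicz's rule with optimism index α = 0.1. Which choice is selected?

III

I: 0.1·357 + 0.9·257 = 267
II: 0.1·307 + 0.9·257 = 262
III: 0.1·357 + 0.9·307 = 312
IV: 0.1·357 + 0.9·282 = 289.5
Highest Hurwicz score = 312 → III.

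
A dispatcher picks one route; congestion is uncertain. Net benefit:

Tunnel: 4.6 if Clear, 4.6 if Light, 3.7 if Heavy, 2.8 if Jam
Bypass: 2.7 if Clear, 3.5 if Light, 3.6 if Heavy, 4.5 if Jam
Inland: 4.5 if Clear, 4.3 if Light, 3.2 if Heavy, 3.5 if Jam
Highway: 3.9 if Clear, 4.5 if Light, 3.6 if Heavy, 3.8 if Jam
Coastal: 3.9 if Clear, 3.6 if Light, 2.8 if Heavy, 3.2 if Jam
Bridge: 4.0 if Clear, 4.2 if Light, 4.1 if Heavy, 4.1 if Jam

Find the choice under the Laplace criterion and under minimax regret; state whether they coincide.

Row averages: Tunnel=3.925, Bypass=3.575, Inland=3.875, Highway=3.95, Coastal=3.375, Bridge=4.1
Highest average = 4.1 → Bridge.
Column bests: Clear=4.6, Light=4.6, Heavy=4.1, Jam=4.5.
Tunnel regrets: 0.0, 0.0, 0.4, 1.7 → max 1.7
Bypass regrets: 1.9, 1.1, 0.5, 0.0 → max 1.9
Inland regrets: 0.1, 0.3, 0.9, 1.0 → max 1.0
Highway regrets: 0.7, 0.1, 0.5, 0.7 → max 0.7
Coastal regrets: 0.7, 1.0, 1.3, 1.3 → max 1.3
Bridge regrets: 0.6, 0.4, 0.0, 0.4 → max 0.6
Smallest max regret = 0.6 → Bridge.

laplace → Bridge; minimax regret → Bridge (agree)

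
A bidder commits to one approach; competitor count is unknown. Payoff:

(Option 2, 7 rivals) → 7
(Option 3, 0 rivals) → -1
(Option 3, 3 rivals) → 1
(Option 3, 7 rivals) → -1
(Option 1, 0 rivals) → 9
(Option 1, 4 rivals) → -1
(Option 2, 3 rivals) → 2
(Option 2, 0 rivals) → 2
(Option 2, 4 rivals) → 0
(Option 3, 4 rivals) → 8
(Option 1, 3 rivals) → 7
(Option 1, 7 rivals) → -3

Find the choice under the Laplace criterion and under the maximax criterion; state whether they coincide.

Row averages: Option 1=3, Option 2=2.75, Option 3=1.75
Highest average = 3 → Option 1.
Row maxima: Option 1=9, Option 2=7, Option 3=8
Best best-case = 9 → Option 1.

laplace → Option 1; maximax → Option 1 (agree)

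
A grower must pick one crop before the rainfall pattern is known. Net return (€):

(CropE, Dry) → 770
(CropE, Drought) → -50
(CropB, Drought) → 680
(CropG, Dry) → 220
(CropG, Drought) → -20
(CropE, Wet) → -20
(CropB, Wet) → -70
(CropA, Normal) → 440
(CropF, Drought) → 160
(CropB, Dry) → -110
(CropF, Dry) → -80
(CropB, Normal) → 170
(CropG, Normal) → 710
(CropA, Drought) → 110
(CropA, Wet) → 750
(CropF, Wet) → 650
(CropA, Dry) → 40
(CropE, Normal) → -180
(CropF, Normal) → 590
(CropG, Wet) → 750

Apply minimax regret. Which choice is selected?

Column bests: Drought=680, Dry=770, Normal=710, Wet=750.
CropE regrets: 730, 0, 890, 770 → max 890
CropG regrets: 700, 550, 0, 0 → max 700
CropB regrets: 0, 880, 540, 820 → max 880
CropF regrets: 520, 850, 120, 100 → max 850
CropA regrets: 570, 730, 270, 0 → max 730
Smallest max regret = 700 → CropG.

CropG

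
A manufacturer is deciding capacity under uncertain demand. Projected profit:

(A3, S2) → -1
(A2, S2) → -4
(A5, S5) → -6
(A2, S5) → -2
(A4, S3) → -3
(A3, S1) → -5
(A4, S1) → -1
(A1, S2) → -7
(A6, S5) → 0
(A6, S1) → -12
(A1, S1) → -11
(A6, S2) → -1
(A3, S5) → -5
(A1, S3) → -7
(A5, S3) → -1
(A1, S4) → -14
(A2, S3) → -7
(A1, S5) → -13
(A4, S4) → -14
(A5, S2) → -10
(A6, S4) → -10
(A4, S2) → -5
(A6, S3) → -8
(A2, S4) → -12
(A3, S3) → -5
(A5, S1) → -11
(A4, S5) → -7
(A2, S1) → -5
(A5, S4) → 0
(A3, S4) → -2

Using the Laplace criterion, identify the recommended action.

A3

Row averages: A1=-10.4, A2=-6, A3=-3.6, A4=-6, A5=-5.6, A6=-6.2
Highest average = -3.6 → A3.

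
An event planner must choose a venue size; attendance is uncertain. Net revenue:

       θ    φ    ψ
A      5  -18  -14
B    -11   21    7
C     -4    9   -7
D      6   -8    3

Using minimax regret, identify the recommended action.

Column bests: θ=6, φ=21, ψ=7.
A regrets: 1, 39, 21 → max 39
B regrets: 17, 0, 0 → max 17
C regrets: 10, 12, 14 → max 14
D regrets: 0, 29, 4 → max 29
Smallest max regret = 14 → C.

C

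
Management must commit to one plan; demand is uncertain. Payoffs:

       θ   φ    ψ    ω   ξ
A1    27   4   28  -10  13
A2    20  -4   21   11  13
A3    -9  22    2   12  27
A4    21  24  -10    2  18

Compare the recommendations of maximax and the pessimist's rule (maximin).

maximax → A1; maximin → A2 (disagree)

Row maxima: A1=28, A2=21, A3=27, A4=24
Best best-case = 28 → A1.
Row minima: A1=-10, A2=-4, A3=-9, A4=-10
Best worst-case = -4 → A2.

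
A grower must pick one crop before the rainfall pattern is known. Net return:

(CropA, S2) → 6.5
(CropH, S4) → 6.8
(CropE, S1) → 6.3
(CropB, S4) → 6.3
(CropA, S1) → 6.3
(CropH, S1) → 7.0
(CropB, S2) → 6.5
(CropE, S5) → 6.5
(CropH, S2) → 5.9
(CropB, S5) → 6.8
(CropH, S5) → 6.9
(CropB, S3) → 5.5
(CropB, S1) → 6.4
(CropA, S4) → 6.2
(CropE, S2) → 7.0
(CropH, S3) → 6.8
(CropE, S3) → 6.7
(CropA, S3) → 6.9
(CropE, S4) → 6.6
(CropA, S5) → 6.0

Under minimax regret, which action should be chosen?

Column bests: S1=7.0, S2=7.0, S3=6.9, S4=6.8, S5=6.9.
CropA regrets: 0.7, 0.5, 0.0, 0.6, 0.9 → max 0.9
CropB regrets: 0.6, 0.5, 1.4, 0.5, 0.1 → max 1.4
CropE regrets: 0.7, 0.0, 0.2, 0.2, 0.4 → max 0.7
CropH regrets: 0.0, 1.1, 0.1, 0.0, 0.0 → max 1.1
Smallest max regret = 0.7 → CropE.

CropE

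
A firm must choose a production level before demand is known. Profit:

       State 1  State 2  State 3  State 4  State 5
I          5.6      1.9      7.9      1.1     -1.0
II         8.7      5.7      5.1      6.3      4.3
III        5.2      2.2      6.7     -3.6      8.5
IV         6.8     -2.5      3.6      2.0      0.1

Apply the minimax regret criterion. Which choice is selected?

II

Column bests: State 1=8.7, State 2=5.7, State 3=7.9, State 4=6.3, State 5=8.5.
I regrets: 3.1, 3.8, 0.0, 5.2, 9.5 → max 9.5
II regrets: 0.0, 0.0, 2.8, 0.0, 4.2 → max 4.2
III regrets: 3.5, 3.5, 1.2, 9.9, 0.0 → max 9.9
IV regrets: 1.9, 8.2, 4.3, 4.3, 8.4 → max 8.4
Smallest max regret = 4.2 → II.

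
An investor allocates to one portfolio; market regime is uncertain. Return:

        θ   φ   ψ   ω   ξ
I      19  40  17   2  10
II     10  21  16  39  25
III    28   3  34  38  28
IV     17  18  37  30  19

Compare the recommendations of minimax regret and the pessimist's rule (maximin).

Column bests: θ=28, φ=40, ψ=37, ω=39, ξ=28.
I regrets: 9, 0, 20, 37, 18 → max 37
II regrets: 18, 19, 21, 0, 3 → max 21
III regrets: 0, 37, 3, 1, 0 → max 37
IV regrets: 11, 22, 0, 9, 9 → max 22
Smallest max regret = 21 → II.
Row minima: I=2, II=10, III=3, IV=17
Best worst-case = 17 → IV.

minimax regret → II; maximin → IV (disagree)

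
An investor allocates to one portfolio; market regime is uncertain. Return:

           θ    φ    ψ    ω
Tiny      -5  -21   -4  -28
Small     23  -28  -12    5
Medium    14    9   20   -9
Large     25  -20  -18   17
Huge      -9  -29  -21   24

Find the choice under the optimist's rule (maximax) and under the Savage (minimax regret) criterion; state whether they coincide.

Row maxima: Tiny=-4, Small=23, Medium=20, Large=25, Huge=24
Best best-case = 25 → Large.
Column bests: θ=25, φ=9, ψ=20, ω=24.
Tiny regrets: 30, 30, 24, 52 → max 52
Small regrets: 2, 37, 32, 19 → max 37
Medium regrets: 11, 0, 0, 33 → max 33
Large regrets: 0, 29, 38, 7 → max 38
Huge regrets: 34, 38, 41, 0 → max 41
Smallest max regret = 33 → Medium.

maximax → Large; minimax regret → Medium (disagree)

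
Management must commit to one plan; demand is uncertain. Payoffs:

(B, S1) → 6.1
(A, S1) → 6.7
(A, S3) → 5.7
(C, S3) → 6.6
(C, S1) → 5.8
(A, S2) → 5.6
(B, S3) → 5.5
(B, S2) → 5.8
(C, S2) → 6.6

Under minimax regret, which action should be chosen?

C

Column bests: S1=6.7, S2=6.6, S3=6.6.
A regrets: 0.0, 1.0, 0.9 → max 1.0
B regrets: 0.6, 0.8, 1.1 → max 1.1
C regrets: 0.9, 0.0, 0.0 → max 0.9
Smallest max regret = 0.9 → C.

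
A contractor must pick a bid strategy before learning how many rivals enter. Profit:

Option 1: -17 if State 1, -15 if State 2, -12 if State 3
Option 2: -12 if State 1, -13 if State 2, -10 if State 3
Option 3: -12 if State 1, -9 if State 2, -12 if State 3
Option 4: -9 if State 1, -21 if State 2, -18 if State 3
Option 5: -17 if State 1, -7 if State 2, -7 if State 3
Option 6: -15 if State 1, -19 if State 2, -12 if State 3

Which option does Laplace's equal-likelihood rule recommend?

Option 5

Row averages: Option 1=-44/3, Option 2=-35/3, Option 3=-11, Option 4=-16, Option 5=-31/3, Option 6=-46/3
Highest average = -31/3 → Option 5.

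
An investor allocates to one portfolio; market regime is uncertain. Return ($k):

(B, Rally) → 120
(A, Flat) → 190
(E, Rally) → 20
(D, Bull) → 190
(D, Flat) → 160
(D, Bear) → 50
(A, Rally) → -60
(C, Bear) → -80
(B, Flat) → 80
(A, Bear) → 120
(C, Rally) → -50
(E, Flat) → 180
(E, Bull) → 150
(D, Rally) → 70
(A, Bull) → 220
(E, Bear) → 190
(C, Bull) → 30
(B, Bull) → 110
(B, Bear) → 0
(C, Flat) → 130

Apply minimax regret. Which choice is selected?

E

Column bests: Bear=190, Flat=190, Bull=220, Rally=120.
A regrets: 70, 0, 0, 180 → max 180
B regrets: 190, 110, 110, 0 → max 190
C regrets: 270, 60, 190, 170 → max 270
D regrets: 140, 30, 30, 50 → max 140
E regrets: 0, 10, 70, 100 → max 100
Smallest max regret = 100 → E.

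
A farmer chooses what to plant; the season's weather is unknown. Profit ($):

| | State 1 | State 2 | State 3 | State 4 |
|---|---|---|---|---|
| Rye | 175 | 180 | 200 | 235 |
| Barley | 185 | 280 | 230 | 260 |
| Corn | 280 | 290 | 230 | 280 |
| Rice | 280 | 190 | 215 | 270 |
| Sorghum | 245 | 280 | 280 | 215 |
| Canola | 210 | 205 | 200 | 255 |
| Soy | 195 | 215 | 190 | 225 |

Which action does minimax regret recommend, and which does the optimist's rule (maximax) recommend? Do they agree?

Column bests: State 1=280, State 2=290, State 3=280, State 4=280.
Rye regrets: 105, 110, 80, 45 → max 110
Barley regrets: 95, 10, 50, 20 → max 95
Corn regrets: 0, 0, 50, 0 → max 50
Rice regrets: 0, 100, 65, 10 → max 100
Sorghum regrets: 35, 10, 0, 65 → max 65
Canola regrets: 70, 85, 80, 25 → max 85
Soy regrets: 85, 75, 90, 55 → max 90
Smallest max regret = 50 → Corn.
Row maxima: Rye=235, Barley=280, Corn=290, Rice=280, Sorghum=280, Canola=255, Soy=225
Best best-case = 290 → Corn.

minimax regret → Corn; maximax → Corn (agree)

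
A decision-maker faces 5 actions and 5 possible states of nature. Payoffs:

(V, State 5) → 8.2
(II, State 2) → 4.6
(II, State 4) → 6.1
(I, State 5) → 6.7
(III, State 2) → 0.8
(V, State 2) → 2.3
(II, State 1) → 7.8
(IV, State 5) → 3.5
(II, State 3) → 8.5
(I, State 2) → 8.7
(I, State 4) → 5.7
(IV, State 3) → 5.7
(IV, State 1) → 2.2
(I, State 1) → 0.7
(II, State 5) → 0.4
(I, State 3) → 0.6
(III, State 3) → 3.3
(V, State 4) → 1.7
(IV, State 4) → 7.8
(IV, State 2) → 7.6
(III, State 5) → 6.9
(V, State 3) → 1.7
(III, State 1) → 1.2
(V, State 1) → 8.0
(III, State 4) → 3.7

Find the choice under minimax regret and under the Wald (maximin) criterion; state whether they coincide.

minimax regret → IV; maximin → IV (agree)

Column bests: State 1=8.0, State 2=8.7, State 3=8.5, State 4=7.8, State 5=8.2.
I regrets: 7.3, 0.0, 7.9, 2.1, 1.5 → max 7.9
II regrets: 0.2, 4.1, 0.0, 1.7, 7.8 → max 7.8
III regrets: 6.8, 7.9, 5.2, 4.1, 1.3 → max 7.9
IV regrets: 5.8, 1.1, 2.8, 0.0, 4.7 → max 5.8
V regrets: 0.0, 6.4, 6.8, 6.1, 0.0 → max 6.8
Smallest max regret = 5.8 → IV.
Row minima: I=0.6, II=0.4, III=0.8, IV=2.2, V=1.7
Best worst-case = 2.2 → IV.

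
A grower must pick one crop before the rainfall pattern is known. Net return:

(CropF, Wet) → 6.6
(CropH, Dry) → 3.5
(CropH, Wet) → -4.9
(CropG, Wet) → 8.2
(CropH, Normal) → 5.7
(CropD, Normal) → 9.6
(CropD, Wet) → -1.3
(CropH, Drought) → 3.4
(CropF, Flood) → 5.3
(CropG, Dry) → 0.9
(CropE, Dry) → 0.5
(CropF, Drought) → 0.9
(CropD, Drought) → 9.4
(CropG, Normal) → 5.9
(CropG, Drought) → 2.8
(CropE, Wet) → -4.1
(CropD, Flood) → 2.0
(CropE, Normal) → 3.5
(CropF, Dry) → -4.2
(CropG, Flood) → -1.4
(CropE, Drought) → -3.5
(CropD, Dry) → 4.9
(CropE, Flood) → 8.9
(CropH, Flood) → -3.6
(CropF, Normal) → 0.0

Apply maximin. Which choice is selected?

CropD

Row minima: CropD=-1.3, CropF=-4.2, CropH=-4.9, CropG=-1.4, CropE=-4.1
Best worst-case = -1.3 → CropD.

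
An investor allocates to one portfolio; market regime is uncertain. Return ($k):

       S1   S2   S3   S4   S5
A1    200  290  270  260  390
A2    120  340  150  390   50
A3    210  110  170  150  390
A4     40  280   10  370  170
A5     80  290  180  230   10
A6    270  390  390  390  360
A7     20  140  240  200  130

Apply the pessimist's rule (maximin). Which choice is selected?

A6

Row minima: A1=200, A2=50, A3=110, A4=10, A5=10, A6=270, A7=20
Best worst-case = 270 → A6.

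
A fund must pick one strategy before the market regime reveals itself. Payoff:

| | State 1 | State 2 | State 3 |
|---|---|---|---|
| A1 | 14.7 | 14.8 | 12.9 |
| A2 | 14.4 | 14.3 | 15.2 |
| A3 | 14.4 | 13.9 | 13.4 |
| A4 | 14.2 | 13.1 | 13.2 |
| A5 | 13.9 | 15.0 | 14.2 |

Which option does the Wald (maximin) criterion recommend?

Row minima: A1=12.9, A2=14.3, A3=13.4, A4=13.1, A5=13.9
Best worst-case = 14.3 → A2.

A2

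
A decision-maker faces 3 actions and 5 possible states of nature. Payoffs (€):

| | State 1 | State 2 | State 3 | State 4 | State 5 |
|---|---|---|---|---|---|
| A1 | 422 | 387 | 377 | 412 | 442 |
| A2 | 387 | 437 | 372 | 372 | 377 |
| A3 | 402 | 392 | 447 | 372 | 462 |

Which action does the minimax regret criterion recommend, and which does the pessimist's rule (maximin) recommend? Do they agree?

minimax regret → A3; maximin → A1 (disagree)

Column bests: State 1=422, State 2=437, State 3=447, State 4=412, State 5=462.
A1 regrets: 0, 50, 70, 0, 20 → max 70
A2 regrets: 35, 0, 75, 40, 85 → max 85
A3 regrets: 20, 45, 0, 40, 0 → max 45
Smallest max regret = 45 → A3.
Row minima: A1=377, A2=372, A3=372
Best worst-case = 377 → A1.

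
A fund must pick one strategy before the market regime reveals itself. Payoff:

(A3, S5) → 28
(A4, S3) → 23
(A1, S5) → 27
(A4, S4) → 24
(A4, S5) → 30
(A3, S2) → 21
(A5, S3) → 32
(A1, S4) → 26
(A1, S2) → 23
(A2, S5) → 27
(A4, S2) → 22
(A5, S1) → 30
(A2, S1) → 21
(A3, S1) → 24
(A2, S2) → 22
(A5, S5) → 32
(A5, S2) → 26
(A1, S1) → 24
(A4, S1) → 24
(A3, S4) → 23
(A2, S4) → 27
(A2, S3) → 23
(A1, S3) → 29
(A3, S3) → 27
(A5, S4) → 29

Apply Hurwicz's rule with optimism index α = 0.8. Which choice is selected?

A5

A1: 0.8·29 + 0.2·23 = 27.8
A2: 0.8·27 + 0.2·21 = 25.8
A3: 0.8·28 + 0.2·21 = 26.6
A4: 0.8·30 + 0.2·22 = 28.4
A5: 0.8·32 + 0.2·26 = 30.8
Highest Hurwicz score = 30.8 → A5.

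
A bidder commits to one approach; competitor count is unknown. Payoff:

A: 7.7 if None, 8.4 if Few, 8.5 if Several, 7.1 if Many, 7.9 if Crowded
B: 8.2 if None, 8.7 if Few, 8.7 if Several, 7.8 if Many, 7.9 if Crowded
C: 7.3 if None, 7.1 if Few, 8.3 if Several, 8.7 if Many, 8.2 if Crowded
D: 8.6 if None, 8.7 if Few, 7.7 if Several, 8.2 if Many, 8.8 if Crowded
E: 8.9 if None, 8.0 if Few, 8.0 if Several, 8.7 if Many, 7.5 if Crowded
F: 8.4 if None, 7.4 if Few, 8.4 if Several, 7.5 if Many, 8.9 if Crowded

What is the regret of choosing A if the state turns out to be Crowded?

Best payoff under Crowded is 8.9.
Regret = 8.9 − 7.9 = 1.0.

1.0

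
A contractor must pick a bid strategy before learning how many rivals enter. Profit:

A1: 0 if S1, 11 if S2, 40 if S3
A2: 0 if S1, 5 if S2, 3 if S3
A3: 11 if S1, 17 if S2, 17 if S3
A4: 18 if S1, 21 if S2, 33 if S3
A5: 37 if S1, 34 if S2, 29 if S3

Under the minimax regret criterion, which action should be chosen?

Column bests: S1=37, S2=34, S3=40.
A1 regrets: 37, 23, 0 → max 37
A2 regrets: 37, 29, 37 → max 37
A3 regrets: 26, 17, 23 → max 26
A4 regrets: 19, 13, 7 → max 19
A5 regrets: 0, 0, 11 → max 11
Smallest max regret = 11 → A5.

A5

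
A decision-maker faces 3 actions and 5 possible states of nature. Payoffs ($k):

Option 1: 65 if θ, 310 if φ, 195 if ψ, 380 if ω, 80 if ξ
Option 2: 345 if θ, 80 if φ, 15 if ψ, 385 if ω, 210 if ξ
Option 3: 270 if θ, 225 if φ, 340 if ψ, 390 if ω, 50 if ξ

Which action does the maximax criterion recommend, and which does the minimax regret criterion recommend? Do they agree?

maximax → Option 3; minimax regret → Option 3 (agree)

Row maxima: Option 1=380, Option 2=385, Option 3=390
Best best-case = 390 → Option 3.
Column bests: θ=345, φ=310, ψ=340, ω=390, ξ=210.
Option 1 regrets: 280, 0, 145, 10, 130 → max 280
Option 2 regrets: 0, 230, 325, 5, 0 → max 325
Option 3 regrets: 75, 85, 0, 0, 160 → max 160
Smallest max regret = 160 → Option 3.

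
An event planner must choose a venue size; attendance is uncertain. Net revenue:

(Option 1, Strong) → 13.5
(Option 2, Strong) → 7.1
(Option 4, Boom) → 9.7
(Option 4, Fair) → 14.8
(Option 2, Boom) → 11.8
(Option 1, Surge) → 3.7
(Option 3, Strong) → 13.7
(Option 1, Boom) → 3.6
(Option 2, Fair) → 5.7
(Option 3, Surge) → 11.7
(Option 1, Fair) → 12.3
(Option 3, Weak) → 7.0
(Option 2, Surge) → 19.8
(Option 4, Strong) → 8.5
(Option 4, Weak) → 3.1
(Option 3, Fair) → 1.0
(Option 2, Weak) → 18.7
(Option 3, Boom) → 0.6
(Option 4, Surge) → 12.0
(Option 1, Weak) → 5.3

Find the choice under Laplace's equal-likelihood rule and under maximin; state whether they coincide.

Row averages: Option 1=7.68, Option 2=12.62, Option 3=6.8, Option 4=9.62
Highest average = 12.62 → Option 2.
Row minima: Option 1=3.6, Option 2=5.7, Option 3=0.6, Option 4=3.1
Best worst-case = 5.7 → Option 2.

laplace → Option 2; maximin → Option 2 (agree)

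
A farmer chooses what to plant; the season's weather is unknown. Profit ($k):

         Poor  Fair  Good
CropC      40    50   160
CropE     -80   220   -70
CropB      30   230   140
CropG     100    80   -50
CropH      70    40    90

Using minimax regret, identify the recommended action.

CropB

Column bests: Poor=100, Fair=230, Good=160.
CropC regrets: 60, 180, 0 → max 180
CropE regrets: 180, 10, 230 → max 230
CropB regrets: 70, 0, 20 → max 70
CropG regrets: 0, 150, 210 → max 210
CropH regrets: 30, 190, 70 → max 190
Smallest max regret = 70 → CropB.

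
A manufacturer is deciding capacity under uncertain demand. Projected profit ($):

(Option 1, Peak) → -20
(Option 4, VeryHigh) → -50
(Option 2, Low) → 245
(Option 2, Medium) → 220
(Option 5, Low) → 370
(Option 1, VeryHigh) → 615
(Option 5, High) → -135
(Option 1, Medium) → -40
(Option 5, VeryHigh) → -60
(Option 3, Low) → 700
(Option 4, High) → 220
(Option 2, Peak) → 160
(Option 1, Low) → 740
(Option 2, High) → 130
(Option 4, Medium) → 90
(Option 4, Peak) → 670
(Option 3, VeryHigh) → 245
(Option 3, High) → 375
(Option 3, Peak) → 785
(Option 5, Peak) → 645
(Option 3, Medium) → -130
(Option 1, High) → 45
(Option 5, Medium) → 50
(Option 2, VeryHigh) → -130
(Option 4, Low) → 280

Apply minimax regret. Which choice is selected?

Column bests: Low=740, Medium=220, High=375, VeryHigh=615, Peak=785.
Option 1 regrets: 0, 260, 330, 0, 805 → max 805
Option 2 regrets: 495, 0, 245, 745, 625 → max 745
Option 3 regrets: 40, 350, 0, 370, 0 → max 370
Option 4 regrets: 460, 130, 155, 665, 115 → max 665
Option 5 regrets: 370, 170, 510, 675, 140 → max 675
Smallest max regret = 370 → Option 3.

Option 3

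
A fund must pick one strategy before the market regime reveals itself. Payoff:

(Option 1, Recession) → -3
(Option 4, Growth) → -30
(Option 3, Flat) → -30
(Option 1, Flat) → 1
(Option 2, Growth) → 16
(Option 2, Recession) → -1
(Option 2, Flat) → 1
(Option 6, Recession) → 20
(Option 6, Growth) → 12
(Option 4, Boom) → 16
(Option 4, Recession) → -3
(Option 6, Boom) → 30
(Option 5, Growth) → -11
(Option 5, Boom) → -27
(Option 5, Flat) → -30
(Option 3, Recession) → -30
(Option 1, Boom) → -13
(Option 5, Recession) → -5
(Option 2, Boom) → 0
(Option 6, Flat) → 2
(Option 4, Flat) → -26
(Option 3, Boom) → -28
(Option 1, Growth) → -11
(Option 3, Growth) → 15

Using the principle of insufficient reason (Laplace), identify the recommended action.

Option 6

Row averages: Option 1=-6.5, Option 2=4, Option 3=-18.25, Option 4=-10.75, Option 5=-18.25, Option 6=16
Highest average = 16 → Option 6.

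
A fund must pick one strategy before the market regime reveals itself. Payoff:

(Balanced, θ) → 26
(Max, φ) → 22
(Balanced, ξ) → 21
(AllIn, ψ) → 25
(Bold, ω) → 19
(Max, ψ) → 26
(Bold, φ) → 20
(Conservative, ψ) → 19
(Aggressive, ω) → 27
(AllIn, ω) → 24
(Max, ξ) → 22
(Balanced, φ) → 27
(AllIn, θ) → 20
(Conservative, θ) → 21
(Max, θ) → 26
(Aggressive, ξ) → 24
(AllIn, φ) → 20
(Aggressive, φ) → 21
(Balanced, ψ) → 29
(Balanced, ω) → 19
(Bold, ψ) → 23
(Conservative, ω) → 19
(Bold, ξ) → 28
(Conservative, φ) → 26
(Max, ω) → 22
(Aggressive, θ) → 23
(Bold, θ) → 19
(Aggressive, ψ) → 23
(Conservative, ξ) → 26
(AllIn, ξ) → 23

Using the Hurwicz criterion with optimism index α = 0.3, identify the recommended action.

Max

Conservative: 0.3·26 + 0.7·19 = 21.1
Balanced: 0.3·29 + 0.7·19 = 22
Aggressive: 0.3·27 + 0.7·21 = 22.8
Bold: 0.3·28 + 0.7·19 = 21.7
AllIn: 0.3·25 + 0.7·20 = 21.5
Max: 0.3·26 + 0.7·22 = 23.2
Highest Hurwicz score = 23.2 → Max.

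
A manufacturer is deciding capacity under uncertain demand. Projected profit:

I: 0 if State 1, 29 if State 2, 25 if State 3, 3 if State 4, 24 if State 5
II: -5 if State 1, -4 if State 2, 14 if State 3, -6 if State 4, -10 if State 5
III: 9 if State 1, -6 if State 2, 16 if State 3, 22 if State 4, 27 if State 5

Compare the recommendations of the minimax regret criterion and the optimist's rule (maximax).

minimax regret → I; maximax → I (agree)

Column bests: State 1=9, State 2=29, State 3=25, State 4=22, State 5=27.
I regrets: 9, 0, 0, 19, 3 → max 19
II regrets: 14, 33, 11, 28, 37 → max 37
III regrets: 0, 35, 9, 0, 0 → max 35
Smallest max regret = 19 → I.
Row maxima: I=29, II=14, III=27
Best best-case = 29 → I.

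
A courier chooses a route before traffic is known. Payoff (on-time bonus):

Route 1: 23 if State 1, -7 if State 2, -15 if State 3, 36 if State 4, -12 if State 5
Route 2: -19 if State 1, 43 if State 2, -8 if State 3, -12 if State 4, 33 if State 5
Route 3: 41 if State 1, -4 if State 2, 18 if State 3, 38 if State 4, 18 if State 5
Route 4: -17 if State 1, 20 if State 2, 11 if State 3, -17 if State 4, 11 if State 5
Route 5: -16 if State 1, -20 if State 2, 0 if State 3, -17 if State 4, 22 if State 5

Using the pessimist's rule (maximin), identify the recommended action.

Route 3

Row minima: Route 1=-15, Route 2=-19, Route 3=-4, Route 4=-17, Route 5=-20
Best worst-case = -4 → Route 3.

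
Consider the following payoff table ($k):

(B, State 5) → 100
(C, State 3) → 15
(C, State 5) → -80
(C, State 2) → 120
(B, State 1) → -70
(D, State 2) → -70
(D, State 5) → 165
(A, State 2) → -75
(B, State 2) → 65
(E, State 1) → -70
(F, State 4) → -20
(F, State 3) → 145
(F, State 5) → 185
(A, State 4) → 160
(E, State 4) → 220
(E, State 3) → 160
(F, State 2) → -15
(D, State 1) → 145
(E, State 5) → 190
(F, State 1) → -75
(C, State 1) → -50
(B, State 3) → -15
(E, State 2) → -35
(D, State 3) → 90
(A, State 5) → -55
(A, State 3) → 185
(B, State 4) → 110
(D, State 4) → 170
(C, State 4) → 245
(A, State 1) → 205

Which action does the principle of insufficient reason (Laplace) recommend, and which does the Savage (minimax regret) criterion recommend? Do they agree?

Row averages: A=84, B=38, C=50, D=100, E=93, F=44
Highest average = 100 → D.
Column bests: State 1=205, State 2=120, State 3=185, State 4=245, State 5=190.
A regrets: 0, 195, 0, 85, 245 → max 245
B regrets: 275, 55, 200, 135, 90 → max 275
C regrets: 255, 0, 170, 0, 270 → max 270
D regrets: 60, 190, 95, 75, 25 → max 190
E regrets: 275, 155, 25, 25, 0 → max 275
F regrets: 280, 135, 40, 265, 5 → max 280
Smallest max regret = 190 → D.

laplace → D; minimax regret → D (agree)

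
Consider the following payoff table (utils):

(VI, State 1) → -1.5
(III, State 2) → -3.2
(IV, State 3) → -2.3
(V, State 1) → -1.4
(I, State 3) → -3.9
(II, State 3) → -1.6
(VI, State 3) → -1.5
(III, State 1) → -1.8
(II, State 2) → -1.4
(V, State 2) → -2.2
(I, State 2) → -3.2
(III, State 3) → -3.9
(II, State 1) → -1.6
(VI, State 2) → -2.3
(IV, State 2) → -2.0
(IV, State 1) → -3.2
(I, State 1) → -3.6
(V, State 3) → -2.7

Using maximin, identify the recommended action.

Row minima: I=-3.9, II=-1.6, III=-3.9, IV=-3.2, V=-2.7, VI=-2.3
Best worst-case = -1.6 → II.

II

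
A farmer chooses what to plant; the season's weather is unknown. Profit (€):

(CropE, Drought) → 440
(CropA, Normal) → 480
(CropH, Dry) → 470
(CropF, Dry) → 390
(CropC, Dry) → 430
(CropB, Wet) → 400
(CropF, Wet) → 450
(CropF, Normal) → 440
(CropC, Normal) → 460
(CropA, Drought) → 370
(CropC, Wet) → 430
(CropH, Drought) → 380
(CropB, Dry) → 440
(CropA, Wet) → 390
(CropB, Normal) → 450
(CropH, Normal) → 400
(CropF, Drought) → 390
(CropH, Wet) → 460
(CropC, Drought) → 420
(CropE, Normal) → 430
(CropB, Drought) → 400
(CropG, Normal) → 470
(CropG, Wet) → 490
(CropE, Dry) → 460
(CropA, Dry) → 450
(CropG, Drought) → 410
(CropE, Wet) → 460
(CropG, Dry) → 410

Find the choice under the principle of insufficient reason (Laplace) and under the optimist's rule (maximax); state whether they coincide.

laplace → CropE; maximax → CropG (disagree)

Row averages: CropA=422.5, CropG=445, CropH=427.5, CropC=435, CropF=417.5, CropE=447.5, CropB=422.5
Highest average = 447.5 → CropE.
Row maxima: CropA=480, CropG=490, CropH=470, CropC=460, CropF=450, CropE=460, CropB=450
Best best-case = 490 → CropG.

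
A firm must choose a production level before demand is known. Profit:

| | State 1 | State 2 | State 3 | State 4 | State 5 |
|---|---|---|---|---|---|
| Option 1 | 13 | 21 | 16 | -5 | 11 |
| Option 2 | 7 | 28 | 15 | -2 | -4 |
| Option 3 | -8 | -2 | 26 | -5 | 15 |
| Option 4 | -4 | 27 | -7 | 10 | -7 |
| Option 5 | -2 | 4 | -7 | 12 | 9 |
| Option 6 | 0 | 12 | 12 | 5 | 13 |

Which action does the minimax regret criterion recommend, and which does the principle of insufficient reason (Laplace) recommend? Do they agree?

Column bests: State 1=13, State 2=28, State 3=26, State 4=12, State 5=15.
Option 1 regrets: 0, 7, 10, 17, 4 → max 17
Option 2 regrets: 6, 0, 11, 14, 19 → max 19
Option 3 regrets: 21, 30, 0, 17, 0 → max 30
Option 4 regrets: 17, 1, 33, 2, 22 → max 33
Option 5 regrets: 15, 24, 33, 0, 6 → max 33
Option 6 regrets: 13, 16, 14, 7, 2 → max 16
Smallest max regret = 16 → Option 6.
Row averages: Option 1=11.2, Option 2=8.8, Option 3=5.2, Option 4=3.8, Option 5=3.2, Option 6=8.4
Highest average = 11.2 → Option 1.

minimax regret → Option 6; laplace → Option 1 (disagree)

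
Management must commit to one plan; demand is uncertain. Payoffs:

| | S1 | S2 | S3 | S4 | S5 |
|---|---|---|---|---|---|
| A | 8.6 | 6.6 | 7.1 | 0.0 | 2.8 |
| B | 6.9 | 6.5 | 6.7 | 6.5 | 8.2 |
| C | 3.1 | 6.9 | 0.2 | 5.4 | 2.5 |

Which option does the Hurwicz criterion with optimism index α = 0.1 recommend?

A: 0.1·8.6 + 0.9·0.0 = 0.86
B: 0.1·8.2 + 0.9·6.5 = 6.67
C: 0.1·6.9 + 0.9·0.2 = 0.87
Highest Hurwicz score = 6.67 → B.

B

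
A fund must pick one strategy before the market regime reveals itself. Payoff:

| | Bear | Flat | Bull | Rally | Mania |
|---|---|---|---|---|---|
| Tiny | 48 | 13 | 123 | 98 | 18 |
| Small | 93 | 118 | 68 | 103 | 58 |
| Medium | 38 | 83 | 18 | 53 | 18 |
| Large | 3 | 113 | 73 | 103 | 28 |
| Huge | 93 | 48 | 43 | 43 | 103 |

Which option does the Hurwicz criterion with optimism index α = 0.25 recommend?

Small

Tiny: 0.25·123 + 0.75·13 = 40.5
Small: 0.25·118 + 0.75·58 = 73
Medium: 0.25·83 + 0.75·18 = 34.25
Large: 0.25·113 + 0.75·3 = 30.5
Huge: 0.25·103 + 0.75·43 = 58
Highest Hurwicz score = 73 → Small.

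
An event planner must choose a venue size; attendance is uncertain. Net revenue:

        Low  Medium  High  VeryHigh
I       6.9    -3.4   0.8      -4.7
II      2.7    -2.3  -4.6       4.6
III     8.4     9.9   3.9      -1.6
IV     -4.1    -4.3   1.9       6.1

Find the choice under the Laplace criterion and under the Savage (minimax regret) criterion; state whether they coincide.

laplace → III; minimax regret → III (agree)

Row averages: I=-0.1, II=0.1, III=5.15, IV=-0.1
Highest average = 5.15 → III.
Column bests: Low=8.4, Medium=9.9, High=3.9, VeryHigh=6.1.
I regrets: 1.5, 13.3, 3.1, 10.8 → max 13.3
II regrets: 5.7, 12.2, 8.5, 1.5 → max 12.2
III regrets: 0.0, 0.0, 0.0, 7.7 → max 7.7
IV regrets: 12.5, 14.2, 2.0, 0.0 → max 14.2
Smallest max regret = 7.7 → III.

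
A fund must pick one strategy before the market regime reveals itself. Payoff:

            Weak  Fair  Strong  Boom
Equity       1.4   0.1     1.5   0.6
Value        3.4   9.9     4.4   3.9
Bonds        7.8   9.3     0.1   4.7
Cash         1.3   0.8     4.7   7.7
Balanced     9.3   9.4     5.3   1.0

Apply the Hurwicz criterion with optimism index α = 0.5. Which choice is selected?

Value

Equity: 0.5·1.5 + 0.5·0.1 = 0.8
Value: 0.5·9.9 + 0.5·3.4 = 6.65
Bonds: 0.5·9.3 + 0.5·0.1 = 4.7
Cash: 0.5·7.7 + 0.5·0.8 = 4.25
Balanced: 0.5·9.4 + 0.5·1.0 = 5.2
Highest Hurwicz score = 6.65 → Value.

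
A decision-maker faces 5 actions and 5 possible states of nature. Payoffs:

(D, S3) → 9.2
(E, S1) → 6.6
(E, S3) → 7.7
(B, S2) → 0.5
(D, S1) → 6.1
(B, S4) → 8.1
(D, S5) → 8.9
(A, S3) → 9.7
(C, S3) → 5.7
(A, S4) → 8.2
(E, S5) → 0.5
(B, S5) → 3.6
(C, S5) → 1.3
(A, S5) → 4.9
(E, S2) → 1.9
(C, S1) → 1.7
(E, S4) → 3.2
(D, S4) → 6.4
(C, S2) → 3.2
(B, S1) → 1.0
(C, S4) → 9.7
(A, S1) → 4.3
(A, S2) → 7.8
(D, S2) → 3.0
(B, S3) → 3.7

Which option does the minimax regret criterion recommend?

A

Column bests: S1=6.6, S2=7.8, S3=9.7, S4=9.7, S5=8.9.
A regrets: 2.3, 0.0, 0.0, 1.5, 4.0 → max 4.0
B regrets: 5.6, 7.3, 6.0, 1.6, 5.3 → max 7.3
C regrets: 4.9, 4.6, 4.0, 0.0, 7.6 → max 7.6
D regrets: 0.5, 4.8, 0.5, 3.3, 0.0 → max 4.8
E regrets: 0.0, 5.9, 2.0, 6.5, 8.4 → max 8.4
Smallest max regret = 4.0 → A.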